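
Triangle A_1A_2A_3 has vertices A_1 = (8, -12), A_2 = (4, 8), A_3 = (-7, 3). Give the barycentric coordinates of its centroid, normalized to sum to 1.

The centroid is the average of the vertices, so each weight is 1/3.

(1/3, 1/3, 1/3)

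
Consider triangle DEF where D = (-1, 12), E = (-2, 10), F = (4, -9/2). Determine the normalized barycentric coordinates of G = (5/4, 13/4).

Signed area of the reference triangle: [DEF] = ½·((-1)·(10−(-9/2)) + (-2)·(-9/2−12) + 4·(12−10)) = ½·(-29/2 + 33 + 8) = 53/4.
[GEF] = ½·((5/4)·(10−(-9/2)) + (-2)·(-9/2−(13/4)) + 4·(13/4−10)) = ½·(145/8 + 31/2 − 27) = 53/16, so the D-coordinate is (53/16)/(53/4) = 1/4.
[DGF] = ½·((-1)·(13/4−(-9/2)) + (5/4)·(-9/2−12) + 4·(12−(13/4))) = ½·(-31/4 − 165/8 + 35) = 53/16, so the E-coordinate is 1/4.
[DEG] = ½·((-1)·(10−(13/4)) + (-2)·(13/4−12) + (5/4)·(12−10)) = ½·(-27/4 + 35/2 + 5/2) = 53/8, so the F-coordinate is 1/2.
Check: 1/4 + 1/4 + 1/2 = 1.

(1/4, 1/4, 1/2)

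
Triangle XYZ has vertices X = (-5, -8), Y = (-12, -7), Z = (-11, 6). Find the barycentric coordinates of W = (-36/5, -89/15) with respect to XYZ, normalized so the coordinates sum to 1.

Signed area of the reference triangle: [XYZ] = ½·((-5)·(-7−6) + (-12)·(6−(-8)) + (-11)·(-8−(-7))) = ½·(65 − 168 + 11) = -46.
[WYZ] = ½·((-36/5)·(-7−6) + (-12)·(6−(-89/15)) + (-11)·(-89/15−(-7))) = ½·(468/5 − 716/5 − 176/15) = -92/3, so the X-coordinate is (-92/3)/(-46) = 2/3.
[XWZ] = ½·((-5)·(-89/15−6) + (-36/5)·(6−(-8)) + (-11)·(-8−(-89/15))) = ½·(179/3 − 504/5 + 341/15) = -46/5, so the Y-coordinate is 1/5.
[XYW] = ½·((-5)·(-7−(-89/15)) + (-12)·(-89/15−(-8)) + (-36/5)·(-8−(-7))) = ½·(16/3 − 124/5 + 36/5) = -92/15, so the Z-coordinate is 2/15.
Check: 2/3 + 1/5 + 2/15 = 1.

(2/3, 1/5, 2/15)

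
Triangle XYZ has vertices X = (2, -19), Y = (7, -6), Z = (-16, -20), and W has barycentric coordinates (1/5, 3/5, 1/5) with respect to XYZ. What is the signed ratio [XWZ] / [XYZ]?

3/5

The signed ratio [XWZ]/[XYZ] equals the barycentric coordinate of W at vertex Y, which is 3/5.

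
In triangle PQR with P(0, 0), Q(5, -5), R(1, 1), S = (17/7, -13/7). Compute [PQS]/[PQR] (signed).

2/7

[PQR] = ½·(0·(-5−1) + 5·(1−0) + 1·(0−(-5))) = ½·(0 + 5 + 5) = 5.
[PQS] = ½·(0·(-5−(-13/7)) + 5·(-13/7−0) + (17/7)·(0−(-5))) = ½·(0 − 65/7 + 85/7) = 10/7, so the ratio is (10/7)/5 = 2/7.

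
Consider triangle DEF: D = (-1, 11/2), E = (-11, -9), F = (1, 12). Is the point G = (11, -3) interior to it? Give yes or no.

no

Barycentric coordinates of G: (65/6, -95/36, -259/36).
The three coordinates are positive, negative, negative; a point is interior exactly when all three are positive.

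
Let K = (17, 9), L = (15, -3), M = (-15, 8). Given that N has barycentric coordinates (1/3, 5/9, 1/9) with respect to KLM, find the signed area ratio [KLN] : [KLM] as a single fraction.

1/9

The signed ratio [KLN]/[KLM] equals the barycentric coordinate of N at vertex M, which is 1/9.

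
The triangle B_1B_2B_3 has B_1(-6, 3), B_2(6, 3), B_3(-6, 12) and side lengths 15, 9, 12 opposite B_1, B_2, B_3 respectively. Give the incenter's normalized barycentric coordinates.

The incenter has barycentric coordinates proportional to the opposite side lengths: (15 : 9 : 12).
Normalizing by 15+9+12 = 36 gives (5/12, 1/4, 1/3).

(5/12, 1/4, 1/3)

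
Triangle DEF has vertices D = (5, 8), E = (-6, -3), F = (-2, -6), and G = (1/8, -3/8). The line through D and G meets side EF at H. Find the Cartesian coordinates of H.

(-14/5, -27/5)

Barycentric coordinates of G with respect to DEF: (3/8, 1/8, 1/2).
On side EF the D-coordinate is zero; dropping G's D-weight 3/8 and renormalizing the remaining 1/8 : 1/2 gives weights 1/5, 4/5 on E, F.
H = (1/5)·(-6, -3) + (4/5)·(-2, -6) = (-14/5, -27/5).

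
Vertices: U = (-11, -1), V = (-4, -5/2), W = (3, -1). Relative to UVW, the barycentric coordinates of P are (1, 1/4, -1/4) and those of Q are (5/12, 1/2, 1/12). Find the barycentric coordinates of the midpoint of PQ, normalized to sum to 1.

Since both coordinate triples sum to 1, the midpoint's barycentrics are the componentwise average.
(1+5/12)/2 = 17/24; similarly 3/8 and -1/12.

(17/24, 3/8, -1/12)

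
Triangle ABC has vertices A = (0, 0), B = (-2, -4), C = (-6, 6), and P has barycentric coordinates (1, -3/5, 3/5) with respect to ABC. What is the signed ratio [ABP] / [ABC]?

The signed ratio [ABP]/[ABC] equals the barycentric coordinate of P at vertex C, which is 3/5.

3/5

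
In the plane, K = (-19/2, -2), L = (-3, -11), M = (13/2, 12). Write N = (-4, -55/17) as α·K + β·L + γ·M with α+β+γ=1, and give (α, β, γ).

(7/17, 7/17, 3/17)

Signed area of the reference triangle: [KLM] = ½·((-19/2)·(-11−12) + (-3)·(12−(-2)) + (13/2)·(-2−(-11))) = ½·(437/2 − 42 + 117/2) = 235/2.
[NLM] = ½·((-4)·(-11−12) + (-3)·(12−(-55/17)) + (13/2)·(-55/17−(-11))) = ½·(92 − 777/17 + 858/17) = 1645/34, so the K-coordinate is (1645/34)/(235/2) = 7/17.
[KNM] = ½·((-19/2)·(-55/17−12) + (-4)·(12−(-2)) + (13/2)·(-2−(-55/17))) = ½·(4921/34 − 56 + 273/34) = 1645/34, so the L-coordinate is 7/17.
[KLN] = ½·((-19/2)·(-11−(-55/17)) + (-3)·(-55/17−(-2)) + (-4)·(-2−(-11))) = ½·(1254/17 + 63/17 − 36) = 705/34, so the M-coordinate is 3/17.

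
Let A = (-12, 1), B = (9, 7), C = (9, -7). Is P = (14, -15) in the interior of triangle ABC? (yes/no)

Barycentric coordinates of P: (-5/21, -64/147, 82/49).
The three coordinates are negative, negative, positive; a point is interior exactly when all three are positive.

no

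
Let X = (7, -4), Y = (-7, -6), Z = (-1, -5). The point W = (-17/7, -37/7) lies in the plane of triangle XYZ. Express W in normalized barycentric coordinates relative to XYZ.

(1/7, 3/7, 3/7)

Signed area of the reference triangle: [XYZ] = ½·(7·(-6−(-5)) + (-7)·(-5−(-4)) + (-1)·(-4−(-6))) = ½·(-7 + 7 − 2) = -1.
[WYZ] = ½·((-17/7)·(-6−(-5)) + (-7)·(-5−(-37/7)) + (-1)·(-37/7−(-6))) = ½·(17/7 − 2 − 5/7) = -1/7, so the X-coordinate is (-1/7)/(-1) = 1/7.
[XWZ] = ½·(7·(-37/7−(-5)) + (-17/7)·(-5−(-4)) + (-1)·(-4−(-37/7))) = ½·(-2 + 17/7 − 9/7) = -3/7, so the Y-coordinate is 3/7.
[XYW] = ½·(7·(-6−(-37/7)) + (-7)·(-37/7−(-4)) + (-17/7)·(-4−(-6))) = ½·(-5 + 9 − 34/7) = -3/7, so the Z-coordinate is 3/7.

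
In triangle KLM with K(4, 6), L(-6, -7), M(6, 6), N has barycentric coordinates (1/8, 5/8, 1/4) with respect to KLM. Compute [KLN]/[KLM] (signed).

The signed ratio [KLN]/[KLM] equals the barycentric coordinate of N at vertex M, which is 1/4.

1/4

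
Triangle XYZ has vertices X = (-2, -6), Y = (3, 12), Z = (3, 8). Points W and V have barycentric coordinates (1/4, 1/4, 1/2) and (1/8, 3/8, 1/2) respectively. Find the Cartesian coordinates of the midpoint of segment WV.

Barycentric coordinates of the midpoint are the average: (3/16, 5/16, 1/2).
Converting: (3/16)·X + (5/16)·Y + (1/2)·Z = (33/16, 53/8).

(33/16, 53/8)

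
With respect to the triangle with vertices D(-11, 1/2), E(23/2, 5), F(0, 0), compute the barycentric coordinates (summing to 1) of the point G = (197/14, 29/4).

Signed area of the reference triangle: [DEF] = ½·((-11)·(5−0) + (23/2)·(0−(1/2)) + 0·(1/2−5)) = ½·(-55 − 23/4 + 0) = -243/8.
[GEF] = ½·((197/14)·(5−0) + (23/2)·(0−(29/4)) + 0·(29/4−5)) = ½·(985/14 − 667/8 + 0) = -729/112, so the D-coordinate is (-729/112)/(-243/8) = 3/14.
[DGF] = ½·((-11)·(29/4−0) + (197/14)·(0−(1/2)) + 0·(1/2−(29/4))) = ½·(-319/4 − 197/28 + 0) = -1215/28, so the E-coordinate is 10/7.
[DEG] = ½·((-11)·(5−(29/4)) + (23/2)·(29/4−(1/2)) + (197/14)·(1/2−5)) = ½·(99/4 + 621/8 − 1773/28) = 2187/112, so the F-coordinate is -9/14.
Check: 3/14 + 10/7 − 9/14 = 1.

(3/14, 10/7, -9/14)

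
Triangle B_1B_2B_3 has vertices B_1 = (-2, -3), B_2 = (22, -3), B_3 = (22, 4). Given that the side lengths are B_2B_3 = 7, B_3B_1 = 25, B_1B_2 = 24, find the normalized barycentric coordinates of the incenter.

The incenter has barycentric coordinates proportional to the opposite side lengths: (7 : 25 : 24).
Normalizing by 7+25+24 = 56 gives (1/8, 25/56, 3/7).

(1/8, 25/56, 3/7)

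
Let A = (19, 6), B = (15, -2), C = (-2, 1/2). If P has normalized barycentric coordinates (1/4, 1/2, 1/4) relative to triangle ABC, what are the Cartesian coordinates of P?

(47/4, 5/8)

P = (1/4)·A + (1/2)·B + (1/4)·C.
x-coordinate: (1/4)·19 + (1/2)·15 + (1/4)·(-2) = 47/4.
y-coordinate: (1/4)·6 + (1/2)·(-2) + (1/4)·(1/2) = 5/8.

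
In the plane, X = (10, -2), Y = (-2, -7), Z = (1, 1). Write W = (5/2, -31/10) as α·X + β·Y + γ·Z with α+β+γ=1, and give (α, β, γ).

Signed area of the reference triangle: [XYZ] = ½·(10·(-7−1) + (-2)·(1−(-2)) + 1·(-2−(-7))) = ½·(-80 − 6 + 5) = -81/2.
[WYZ] = ½·((5/2)·(-7−1) + (-2)·(1−(-31/10)) + 1·(-31/10−(-7))) = ½·(-20 − 41/5 + 39/10) = -243/20, so the X-coordinate is (-243/20)/(-81/2) = 3/10.
[XWZ] = ½·(10·(-31/10−1) + (5/2)·(1−(-2)) + 1·(-2−(-31/10))) = ½·(-41 + 15/2 + 11/10) = -81/5, so the Y-coordinate is 2/5.
[XYW] = ½·(10·(-7−(-31/10)) + (-2)·(-31/10−(-2)) + (5/2)·(-2−(-7))) = ½·(-39 + 11/5 + 25/2) = -243/20, so the Z-coordinate is 3/10.

(3/10, 2/5, 3/10)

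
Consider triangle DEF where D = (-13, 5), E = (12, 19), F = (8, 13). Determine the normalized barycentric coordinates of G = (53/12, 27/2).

(1/4, 5/12, 1/3)

Signed area of the reference triangle: [DEF] = ½·((-13)·(19−13) + 12·(13−5) + 8·(5−19)) = ½·(-78 + 96 − 112) = -47.
[GEF] = ½·((53/12)·(19−13) + 12·(13−(27/2)) + 8·(27/2−19)) = ½·(53/2 − 6 − 44) = -47/4, so the D-coordinate is (-47/4)/(-47) = 1/4.
[DGF] = ½·((-13)·(27/2−13) + (53/12)·(13−5) + 8·(5−(27/2))) = ½·(-13/2 + 106/3 − 68) = -235/12, so the E-coordinate is 5/12.
[DEG] = ½·((-13)·(19−(27/2)) + 12·(27/2−5) + (53/12)·(5−19)) = ½·(-143/2 + 102 − 371/6) = -47/3, so the F-coordinate is 1/3.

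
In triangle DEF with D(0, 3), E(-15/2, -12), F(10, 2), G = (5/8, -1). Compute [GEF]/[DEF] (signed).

[DEF] = ½·(0·(-12−2) + (-15/2)·(2−3) + 10·(3−(-12))) = ½·(0 + 15/2 + 150) = 315/4.
[GEF] = ½·((5/8)·(-12−2) + (-15/2)·(2−(-1)) + 10·(-1−(-12))) = ½·(-35/4 − 45/2 + 110) = 315/8, so the ratio is (315/8)/(315/4) = 1/2.

1/2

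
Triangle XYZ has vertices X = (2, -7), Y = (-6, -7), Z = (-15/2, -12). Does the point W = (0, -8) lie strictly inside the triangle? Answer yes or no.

yes

Barycentric coordinates of W: (63/80, 1/80, 1/5).
The three coordinates are positive, positive, positive; a point is interior exactly when all three are positive.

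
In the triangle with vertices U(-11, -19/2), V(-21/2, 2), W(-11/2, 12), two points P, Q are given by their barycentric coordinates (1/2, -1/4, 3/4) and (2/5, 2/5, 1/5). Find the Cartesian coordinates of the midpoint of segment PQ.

Barycentric coordinates of the midpoint are the average: (9/20, 3/40, 19/40).
Converting: (9/20)·U + (3/40)·V + (19/40)·W = (-167/20, 63/40).

(-167/20, 63/40)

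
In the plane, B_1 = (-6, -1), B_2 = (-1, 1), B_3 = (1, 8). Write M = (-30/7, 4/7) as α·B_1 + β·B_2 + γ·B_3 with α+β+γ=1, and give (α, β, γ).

(5/7, 1/7, 1/7)

Signed area of the reference triangle: [B_1B_2B_3] = ½·((-6)·(1−8) + (-1)·(8−(-1)) + 1·(-1−1)) = ½·(42 − 9 − 2) = 31/2.
[MB_2B_3] = ½·((-30/7)·(1−8) + (-1)·(8−(4/7)) + 1·(4/7−1)) = ½·(30 − 52/7 − 3/7) = 155/14, so the B_1-coordinate is (155/14)/(31/2) = 5/7.
[B_1MB_3] = ½·((-6)·(4/7−8) + (-30/7)·(8−(-1)) + 1·(-1−(4/7))) = ½·(312/7 − 270/7 − 11/7) = 31/14, so the B_2-coordinate is 1/7.
[B_1B_2M] = ½·((-6)·(1−(4/7)) + (-1)·(4/7−(-1)) + (-30/7)·(-1−1)) = ½·(-18/7 − 11/7 + 60/7) = 31/14, so the B_3-coordinate is 1/7.
Check: 5/7 + 1/7 + 1/7 = 1.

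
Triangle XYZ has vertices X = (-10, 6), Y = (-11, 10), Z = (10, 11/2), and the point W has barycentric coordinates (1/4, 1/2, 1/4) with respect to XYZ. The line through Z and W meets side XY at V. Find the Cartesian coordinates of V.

(-32/3, 26/3)

Line ZW meets XY where the Z-coordinate vanishes; zeroing W's Z-weight and renormalizing leaves X, Y-weights 1/4 : 1/2 → (1/3, 2/3).
So V = (1/3)·X + (2/3)·Y = (-32/3, 26/3).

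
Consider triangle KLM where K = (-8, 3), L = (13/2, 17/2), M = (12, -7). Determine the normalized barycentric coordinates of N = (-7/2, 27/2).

(1/2, 1, -1/2)

Signed area of the reference triangle: [KLM] = ½·((-8)·(17/2−(-7)) + (13/2)·(-7−3) + 12·(3−(17/2))) = ½·(-124 − 65 − 66) = -255/2.
[NLM] = ½·((-7/2)·(17/2−(-7)) + (13/2)·(-7−(27/2)) + 12·(27/2−(17/2))) = ½·(-217/4 − 533/4 + 60) = -255/4, so the K-coordinate is (-255/4)/(-255/2) = 1/2.
[KNM] = ½·((-8)·(27/2−(-7)) + (-7/2)·(-7−3) + 12·(3−(27/2))) = ½·(-164 + 35 − 126) = -255/2, so the L-coordinate is 1.
[KLN] = ½·((-8)·(17/2−(27/2)) + (13/2)·(27/2−3) + (-7/2)·(3−(17/2))) = ½·(40 + 273/4 + 77/4) = 255/4, so the M-coordinate is -1/2.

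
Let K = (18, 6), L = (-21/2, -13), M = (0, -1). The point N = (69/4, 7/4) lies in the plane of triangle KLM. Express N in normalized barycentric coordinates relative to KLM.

Signed area of the reference triangle: [KLM] = ½·(18·(-13−(-1)) + (-21/2)·(-1−6) + 0·(6−(-13))) = ½·(-216 + 147/2 + 0) = -285/4.
[NLM] = ½·((69/4)·(-13−(-1)) + (-21/2)·(-1−(7/4)) + 0·(7/4−(-13))) = ½·(-207 + 231/8 + 0) = -1425/16, so the K-coordinate is (-1425/16)/(-285/4) = 5/4.
[KNM] = ½·(18·(7/4−(-1)) + (69/4)·(-1−6) + 0·(6−(7/4))) = ½·(99/2 − 483/4 + 0) = -285/8, so the L-coordinate is 1/2.
[KLN] = ½·(18·(-13−(7/4)) + (-21/2)·(7/4−6) + (69/4)·(6−(-13))) = ½·(-531/2 + 357/8 + 1311/4) = 855/16, so the M-coordinate is -3/4.

(5/4, 1/2, -3/4)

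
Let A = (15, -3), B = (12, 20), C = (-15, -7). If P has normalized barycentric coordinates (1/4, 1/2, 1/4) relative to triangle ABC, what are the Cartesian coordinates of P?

P = (1/4)·A + (1/2)·B + (1/4)·C.
x-coordinate: (1/4)·15 + (1/2)·12 + (1/4)·(-15) = 6.
y-coordinate: (1/4)·(-3) + (1/2)·20 + (1/4)·(-7) = 15/2.

(6, 15/2)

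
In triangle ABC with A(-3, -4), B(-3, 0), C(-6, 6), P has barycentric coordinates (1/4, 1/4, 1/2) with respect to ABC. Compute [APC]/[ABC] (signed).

1/4

The signed ratio [APC]/[ABC] equals the barycentric coordinate of P at vertex B, which is 1/4.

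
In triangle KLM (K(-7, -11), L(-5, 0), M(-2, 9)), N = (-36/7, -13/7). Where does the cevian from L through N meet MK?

Barycentric coordinates of N with respect to KLM: (2/7, 4/7, 1/7).
On side MK the L-coordinate is zero; dropping N's L-weight 4/7 and renormalizing the remaining 1/7 : 2/7 gives weights 1/3, 2/3 on M, K.
J = (1/3)·(-2, 9) + (2/3)·(-7, -11) = (-16/3, -13/3).

(-16/3, -13/3)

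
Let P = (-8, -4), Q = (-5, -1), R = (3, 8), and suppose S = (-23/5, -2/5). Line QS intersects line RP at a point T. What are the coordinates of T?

(-13/3, 0)

Barycentric coordinates of S with respect to PQR: (2/5, 2/5, 1/5).
On side RP the Q-coordinate is zero; dropping S's Q-weight 2/5 and renormalizing the remaining 1/5 : 2/5 gives weights 1/3, 2/3 on R, P.
T = (1/3)·(3, 8) + (2/3)·(-8, -4) = (-13/3, 0).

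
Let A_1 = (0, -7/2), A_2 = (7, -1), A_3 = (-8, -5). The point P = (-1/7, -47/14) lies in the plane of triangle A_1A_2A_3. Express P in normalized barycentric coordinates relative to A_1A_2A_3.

Signed area of the reference triangle: [A_1A_2A_3] = ½·(0·(-1−(-5)) + 7·(-5−(-7/2)) + (-8)·(-7/2−(-1))) = ½·(0 − 21/2 + 20) = 19/4.
[PA_2A_3] = ½·((-1/7)·(-1−(-5)) + 7·(-5−(-47/14)) + (-8)·(-47/14−(-1))) = ½·(-4/7 − 23/2 + 132/7) = 95/28, so the A_1-coordinate is (95/28)/(19/4) = 5/7.
[A_1PA_3] = ½·(0·(-47/14−(-5)) + (-1/7)·(-5−(-7/2)) + (-8)·(-7/2−(-47/14))) = ½·(0 + 3/14 + 8/7) = 19/28, so the A_2-coordinate is 1/7.
[A_1A_2P] = ½·(0·(-1−(-47/14)) + 7·(-47/14−(-7/2)) + (-1/7)·(-7/2−(-1))) = ½·(0 + 1 + 5/14) = 19/28, so the A_3-coordinate is 1/7.

(5/7, 1/7, 1/7)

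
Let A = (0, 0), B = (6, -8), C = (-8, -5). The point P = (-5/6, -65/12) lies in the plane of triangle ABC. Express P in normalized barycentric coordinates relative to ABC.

(1/6, 5/12, 5/12)

Signed area of the reference triangle: [ABC] = ½·(0·(-8−(-5)) + 6·(-5−0) + (-8)·(0−(-8))) = ½·(0 − 30 − 64) = -47.
[PBC] = ½·((-5/6)·(-8−(-5)) + 6·(-5−(-65/12)) + (-8)·(-65/12−(-8))) = ½·(5/2 + 5/2 − 62/3) = -47/6, so the A-coordinate is (-47/6)/(-47) = 1/6.
[APC] = ½·(0·(-65/12−(-5)) + (-5/6)·(-5−0) + (-8)·(0−(-65/12))) = ½·(0 + 25/6 − 130/3) = -235/12, so the B-coordinate is 5/12.
[ABP] = ½·(0·(-8−(-65/12)) + 6·(-65/12−0) + (-5/6)·(0−(-8))) = ½·(0 − 65/2 − 20/3) = -235/12, so the C-coordinate is 5/12.
Check: 1/6 + 5/12 + 5/12 = 1.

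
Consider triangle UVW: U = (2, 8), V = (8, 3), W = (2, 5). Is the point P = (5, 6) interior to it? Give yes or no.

Barycentric coordinates of P: (2/3, 1/2, -1/6).
The three coordinates are positive, positive, negative; a point is interior exactly when all three are positive.

no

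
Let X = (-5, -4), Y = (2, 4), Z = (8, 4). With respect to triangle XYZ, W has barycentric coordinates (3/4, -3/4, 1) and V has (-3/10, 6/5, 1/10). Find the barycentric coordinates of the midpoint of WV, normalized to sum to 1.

Since both coordinate triples sum to 1, the midpoint's barycentrics are the componentwise average.
(3/4+-3/10)/2 = 9/40; similarly 9/40 and 11/20.

(9/40, 9/40, 11/20)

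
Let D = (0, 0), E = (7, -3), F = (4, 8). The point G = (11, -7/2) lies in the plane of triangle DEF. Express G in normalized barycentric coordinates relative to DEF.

(-5/8, 3/2, 1/8)

Signed area of the reference triangle: [DEF] = ½·(0·(-3−8) + 7·(8−0) + 4·(0−(-3))) = ½·(0 + 56 + 12) = 34.
[GEF] = ½·(11·(-3−8) + 7·(8−(-7/2)) + 4·(-7/2−(-3))) = ½·(-121 + 161/2 − 2) = -85/4, so the D-coordinate is (-85/4)/34 = -5/8.
[DGF] = ½·(0·(-7/2−8) + 11·(8−0) + 4·(0−(-7/2))) = ½·(0 + 88 + 14) = 51, so the E-coordinate is 3/2.
[DEG] = ½·(0·(-3−(-7/2)) + 7·(-7/2−0) + 11·(0−(-3))) = ½·(0 − 49/2 + 33) = 17/4, so the F-coordinate is 1/8.
Check: -5/8 + 3/2 + 1/8 = 1.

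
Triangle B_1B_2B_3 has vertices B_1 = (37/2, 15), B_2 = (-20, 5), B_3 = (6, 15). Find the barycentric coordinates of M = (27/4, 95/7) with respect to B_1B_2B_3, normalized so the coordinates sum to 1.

Signed area of the reference triangle: [B_1B_2B_3] = ½·((37/2)·(5−15) + (-20)·(15−15) + 6·(15−5)) = ½·(-185 + 0 + 60) = -125/2.
[MB_2B_3] = ½·((27/4)·(5−15) + (-20)·(15−(95/7)) + 6·(95/7−5)) = ½·(-135/2 − 200/7 + 360/7) = -625/28, so the B_1-coordinate is (-625/28)/(-125/2) = 5/14.
[B_1MB_3] = ½·((37/2)·(95/7−15) + (27/4)·(15−15) + 6·(15−(95/7))) = ½·(-185/7 + 0 + 60/7) = -125/14, so the B_2-coordinate is 1/7.
[B_1B_2M] = ½·((37/2)·(5−(95/7)) + (-20)·(95/7−15) + (27/4)·(15−5)) = ½·(-1110/7 + 200/7 + 135/2) = -125/4, so the B_3-coordinate is 1/2.
Check: 5/14 + 1/7 + 1/2 = 1.

(5/14, 1/7, 1/2)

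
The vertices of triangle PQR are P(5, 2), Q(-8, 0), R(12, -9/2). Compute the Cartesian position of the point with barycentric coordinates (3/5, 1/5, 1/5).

(19/5, 3/10)

S = (3/5)·P + (1/5)·Q + (1/5)·R.
x-coordinate: (3/5)·5 + (1/5)·(-8) + (1/5)·12 = 19/5.
y-coordinate: (3/5)·2 + (1/5)·0 + (1/5)·(-9/2) = 3/10.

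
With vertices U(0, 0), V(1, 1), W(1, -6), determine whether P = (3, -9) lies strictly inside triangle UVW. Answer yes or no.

no

Barycentric coordinates of P: (-2, 9/7, 12/7).
The three coordinates are negative, positive, positive; a point is interior exactly when all three are positive.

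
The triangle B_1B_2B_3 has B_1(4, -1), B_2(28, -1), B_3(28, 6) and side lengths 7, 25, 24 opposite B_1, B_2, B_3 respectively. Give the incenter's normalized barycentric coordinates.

(1/8, 25/56, 3/7)

The incenter has barycentric coordinates proportional to the opposite side lengths: (7 : 25 : 24).
Normalizing by 7+25+24 = 56 gives (1/8, 25/56, 3/7).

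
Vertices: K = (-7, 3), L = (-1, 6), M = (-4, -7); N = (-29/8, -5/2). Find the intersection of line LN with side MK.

(-9/2, -16/3)

Barycentric coordinates of N with respect to KLM: (1/8, 1/4, 5/8).
On side MK the L-coordinate is zero; dropping N's L-weight 1/4 and renormalizing the remaining 5/8 : 1/8 gives weights 5/6, 1/6 on M, K.
J = (5/6)·(-4, -7) + (1/6)·(-7, 3) = (-9/2, -16/3).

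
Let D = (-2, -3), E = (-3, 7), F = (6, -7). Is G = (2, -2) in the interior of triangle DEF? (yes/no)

Barycentric coordinates of G: (11/76, 6/19, 41/76).
The three coordinates are positive, positive, positive; a point is interior exactly when all three are positive.

yes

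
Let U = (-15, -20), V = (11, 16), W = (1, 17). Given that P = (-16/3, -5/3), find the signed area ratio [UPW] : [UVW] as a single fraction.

[UVW] = ½·((-15)·(16−17) + 11·(17−(-20)) + 1·(-20−16)) = ½·(15 + 407 − 36) = 193.
[UPW] = ½·((-15)·(-5/3−17) + (-16/3)·(17−(-20)) + 1·(-20−(-5/3))) = ½·(280 − 592/3 − 55/3) = 193/6, so the ratio is (193/6)/193 = 1/6.

1/6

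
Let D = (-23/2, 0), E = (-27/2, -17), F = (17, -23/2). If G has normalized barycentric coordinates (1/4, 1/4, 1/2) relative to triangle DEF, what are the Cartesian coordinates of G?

(9/4, -10)

G = (1/4)·D + (1/4)·E + (1/2)·F.
x-coordinate: (1/4)·(-23/2) + (1/4)·(-27/2) + (1/2)·17 = 9/4.
y-coordinate: (1/4)·0 + (1/4)·(-17) + (1/2)·(-23/2) = -10.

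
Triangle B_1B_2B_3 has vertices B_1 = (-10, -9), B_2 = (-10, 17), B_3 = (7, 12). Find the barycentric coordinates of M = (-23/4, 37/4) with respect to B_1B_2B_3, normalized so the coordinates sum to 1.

(1/4, 1/2, 1/4)

Signed area of the reference triangle: [B_1B_2B_3] = ½·((-10)·(17−12) + (-10)·(12−(-9)) + 7·(-9−17)) = ½·(-50 − 210 − 182) = -221.
[MB_2B_3] = ½·((-23/4)·(17−12) + (-10)·(12−(37/4)) + 7·(37/4−17)) = ½·(-115/4 − 55/2 − 217/4) = -221/4, so the B_1-coordinate is (-221/4)/(-221) = 1/4.
[B_1MB_3] = ½·((-10)·(37/4−12) + (-23/4)·(12−(-9)) + 7·(-9−(37/4))) = ½·(55/2 − 483/4 − 511/4) = -221/2, so the B_2-coordinate is 1/2.
[B_1B_2M] = ½·((-10)·(17−(37/4)) + (-10)·(37/4−(-9)) + (-23/4)·(-9−17)) = ½·(-155/2 − 365/2 + 299/2) = -221/4, so the B_3-coordinate is 1/4.
Check: 1/4 + 1/2 + 1/4 = 1.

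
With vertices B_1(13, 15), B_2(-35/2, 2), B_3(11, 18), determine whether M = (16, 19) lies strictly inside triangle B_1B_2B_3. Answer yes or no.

Barycentric coordinates of M: (103/235, -34/235, 166/235).
The three coordinates are positive, negative, positive; a point is interior exactly when all three are positive.

no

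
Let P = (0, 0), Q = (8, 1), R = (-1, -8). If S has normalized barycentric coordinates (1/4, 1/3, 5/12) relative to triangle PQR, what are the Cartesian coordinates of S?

(9/4, -3)

S = (1/4)·P + (1/3)·Q + (5/12)·R.
x-coordinate: (1/4)·0 + (1/3)·8 + (5/12)·(-1) = 9/4.
y-coordinate: (1/4)·0 + (1/3)·1 + (5/12)·(-8) = -3.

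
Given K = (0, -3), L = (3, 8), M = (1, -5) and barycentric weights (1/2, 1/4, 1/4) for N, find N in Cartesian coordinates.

(1, -3/4)

N = (1/2)·K + (1/4)·L + (1/4)·M.
x-coordinate: (1/2)·0 + (1/4)·3 + (1/4)·1 = 1.
y-coordinate: (1/2)·(-3) + (1/4)·8 + (1/4)·(-5) = -3/4.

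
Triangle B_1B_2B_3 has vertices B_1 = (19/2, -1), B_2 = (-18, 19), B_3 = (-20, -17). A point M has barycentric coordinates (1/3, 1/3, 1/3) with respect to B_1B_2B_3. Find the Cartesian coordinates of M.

(-19/2, 1/3)

M = (1/3)·B_1 + (1/3)·B_2 + (1/3)·B_3.
x-coordinate: (1/3)·(19/2) + (1/3)·(-18) + (1/3)·(-20) = -19/2.
y-coordinate: (1/3)·(-1) + (1/3)·19 + (1/3)·(-17) = 1/3.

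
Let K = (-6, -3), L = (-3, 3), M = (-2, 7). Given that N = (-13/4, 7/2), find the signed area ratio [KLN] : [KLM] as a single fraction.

1/2

[KLM] = ½·((-6)·(3−7) + (-3)·(7−(-3)) + (-2)·(-3−3)) = ½·(24 − 30 + 12) = 3.
[KLN] = ½·((-6)·(3−(7/2)) + (-3)·(7/2−(-3)) + (-13/4)·(-3−3)) = ½·(3 − 39/2 + 39/2) = 3/2, so the ratio is (3/2)/3 = 1/2.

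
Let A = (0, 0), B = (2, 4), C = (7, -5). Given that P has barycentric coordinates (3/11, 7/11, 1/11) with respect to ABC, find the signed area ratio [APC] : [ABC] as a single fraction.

7/11

The signed ratio [APC]/[ABC] equals the barycentric coordinate of P at vertex B, which is 7/11.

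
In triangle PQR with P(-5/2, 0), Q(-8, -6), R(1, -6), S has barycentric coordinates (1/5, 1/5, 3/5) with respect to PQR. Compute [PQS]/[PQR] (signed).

3/5

The signed ratio [PQS]/[PQR] equals the barycentric coordinate of S at vertex R, which is 3/5.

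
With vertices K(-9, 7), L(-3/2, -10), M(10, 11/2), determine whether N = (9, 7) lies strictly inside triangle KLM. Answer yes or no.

Barycentric coordinates of N: (131/1247, -108/1247, 1224/1247).
The three coordinates are positive, negative, positive; a point is interior exactly when all three are positive.

no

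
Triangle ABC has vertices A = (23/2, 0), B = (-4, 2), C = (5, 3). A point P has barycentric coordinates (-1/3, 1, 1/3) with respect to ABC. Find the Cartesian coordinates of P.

P = (-1/3)·A + 1·B + (1/3)·C.
x-coordinate: (-1/3)·(23/2) + 1·(-4) + (1/3)·5 = -37/6.
y-coordinate: (-1/3)·0 + 1·2 + (1/3)·3 = 3.

(-37/6, 3)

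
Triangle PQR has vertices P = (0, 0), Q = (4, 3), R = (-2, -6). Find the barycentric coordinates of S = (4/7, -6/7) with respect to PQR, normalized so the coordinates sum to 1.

Signed area of the reference triangle: [PQR] = ½·(0·(3−(-6)) + 4·(-6−0) + (-2)·(0−3)) = ½·(0 − 24 + 6) = -9.
[SQR] = ½·((4/7)·(3−(-6)) + 4·(-6−(-6/7)) + (-2)·(-6/7−3)) = ½·(36/7 − 144/7 + 54/7) = -27/7, so the P-coordinate is (-27/7)/(-9) = 3/7.
[PSR] = ½·(0·(-6/7−(-6)) + (4/7)·(-6−0) + (-2)·(0−(-6/7))) = ½·(0 − 24/7 − 12/7) = -18/7, so the Q-coordinate is 2/7.
[PQS] = ½·(0·(3−(-6/7)) + 4·(-6/7−0) + (4/7)·(0−3)) = ½·(0 − 24/7 − 12/7) = -18/7, so the R-coordinate is 2/7.

(3/7, 2/7, 2/7)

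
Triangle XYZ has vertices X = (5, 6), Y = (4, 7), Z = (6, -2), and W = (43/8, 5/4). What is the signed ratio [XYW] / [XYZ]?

5/8

[XYZ] = ½·(5·(7−(-2)) + 4·(-2−6) + 6·(6−7)) = ½·(45 − 32 − 6) = 7/2.
[XYW] = ½·(5·(7−(5/4)) + 4·(5/4−6) + (43/8)·(6−7)) = ½·(115/4 − 19 − 43/8) = 35/16, so the ratio is (35/16)/(7/2) = 5/8.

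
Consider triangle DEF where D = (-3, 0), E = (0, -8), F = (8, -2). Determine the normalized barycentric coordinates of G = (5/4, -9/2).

(1/4, 1/2, 1/4)

Signed area of the reference triangle: [DEF] = ½·((-3)·(-8−(-2)) + 0·(-2−0) + 8·(0−(-8))) = ½·(18 + 0 + 64) = 41.
[GEF] = ½·((5/4)·(-8−(-2)) + 0·(-2−(-9/2)) + 8·(-9/2−(-8))) = ½·(-15/2 + 0 + 28) = 41/4, so the D-coordinate is (41/4)/41 = 1/4.
[DGF] = ½·((-3)·(-9/2−(-2)) + (5/4)·(-2−0) + 8·(0−(-9/2))) = ½·(15/2 − 5/2 + 36) = 41/2, so the E-coordinate is 1/2.
[DEG] = ½·((-3)·(-8−(-9/2)) + 0·(-9/2−0) + (5/4)·(0−(-8))) = ½·(21/2 + 0 + 10) = 41/4, so the F-coordinate is 1/4.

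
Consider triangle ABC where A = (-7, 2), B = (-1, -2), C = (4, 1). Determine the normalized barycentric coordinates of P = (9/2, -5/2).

Signed area of the reference triangle: [ABC] = ½·((-7)·(-2−1) + (-1)·(1−2) + 4·(2−(-2))) = ½·(21 + 1 + 16) = 19.
[PBC] = ½·((9/2)·(-2−1) + (-1)·(1−(-5/2)) + 4·(-5/2−(-2))) = ½·(-27/2 − 7/2 − 2) = -19/2, so the A-coordinate is (-19/2)/19 = -1/2.
[APC] = ½·((-7)·(-5/2−1) + (9/2)·(1−2) + 4·(2−(-5/2))) = ½·(49/2 − 9/2 + 18) = 19, so the B-coordinate is 1.
[ABP] = ½·((-7)·(-2−(-5/2)) + (-1)·(-5/2−2) + (9/2)·(2−(-2))) = ½·(-7/2 + 9/2 + 18) = 19/2, so the C-coordinate is 1/2.
Check: -1/2 + 1 + 1/2 = 1.

(-1/2, 1, 1/2)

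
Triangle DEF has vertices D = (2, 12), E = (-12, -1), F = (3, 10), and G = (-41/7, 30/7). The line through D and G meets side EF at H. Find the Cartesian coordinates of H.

(-9, 6/5)

Barycentric coordinates of G with respect to DEF: (2/7, 4/7, 1/7).
On side EF the D-coordinate is zero; dropping G's D-weight 2/7 and renormalizing the remaining 4/7 : 1/7 gives weights 4/5, 1/5 on E, F.
H = (4/5)·(-12, -1) + (1/5)·(3, 10) = (-9, 6/5).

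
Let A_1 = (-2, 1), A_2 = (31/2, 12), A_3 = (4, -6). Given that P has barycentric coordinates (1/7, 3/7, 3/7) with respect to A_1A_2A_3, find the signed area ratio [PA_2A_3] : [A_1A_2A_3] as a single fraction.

1/7

The signed ratio [PA_2A_3]/[A_1A_2A_3] equals the barycentric coordinate of P at vertex A_1, which is 1/7.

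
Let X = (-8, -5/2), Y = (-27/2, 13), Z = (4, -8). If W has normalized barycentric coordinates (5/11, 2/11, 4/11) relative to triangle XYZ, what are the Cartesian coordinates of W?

W = (5/11)·X + (2/11)·Y + (4/11)·Z.
x-coordinate: (5/11)·(-8) + (2/11)·(-27/2) + (4/11)·4 = -51/11.
y-coordinate: (5/11)·(-5/2) + (2/11)·13 + (4/11)·(-8) = -37/22.

(-51/11, -37/22)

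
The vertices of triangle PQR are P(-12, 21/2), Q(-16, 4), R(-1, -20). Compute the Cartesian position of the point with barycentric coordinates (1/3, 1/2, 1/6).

(-73/6, 13/6)

S = (1/3)·P + (1/2)·Q + (1/6)·R.
x-coordinate: (1/3)·(-12) + (1/2)·(-16) + (1/6)·(-1) = -73/6.
y-coordinate: (1/3)·(21/2) + (1/2)·4 + (1/6)·(-20) = 13/6.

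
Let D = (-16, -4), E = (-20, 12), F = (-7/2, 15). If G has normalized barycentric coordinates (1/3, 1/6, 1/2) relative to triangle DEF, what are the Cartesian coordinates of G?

(-125/12, 49/6)

G = (1/3)·D + (1/6)·E + (1/2)·F.
x-coordinate: (1/3)·(-16) + (1/6)·(-20) + (1/2)·(-7/2) = -125/12.
y-coordinate: (1/3)·(-4) + (1/6)·12 + (1/2)·15 = 49/6.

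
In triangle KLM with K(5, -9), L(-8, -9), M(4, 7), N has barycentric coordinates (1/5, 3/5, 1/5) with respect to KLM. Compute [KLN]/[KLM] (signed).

1/5

The signed ratio [KLN]/[KLM] equals the barycentric coordinate of N at vertex M, which is 1/5.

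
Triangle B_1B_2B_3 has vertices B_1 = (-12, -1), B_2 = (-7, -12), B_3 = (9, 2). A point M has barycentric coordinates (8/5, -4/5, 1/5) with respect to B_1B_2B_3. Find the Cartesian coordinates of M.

M = (8/5)·B_1 + (-4/5)·B_2 + (1/5)·B_3.
x-coordinate: (8/5)·(-12) + (-4/5)·(-7) + (1/5)·9 = -59/5.
y-coordinate: (8/5)·(-1) + (-4/5)·(-12) + (1/5)·2 = 42/5.

(-59/5, 42/5)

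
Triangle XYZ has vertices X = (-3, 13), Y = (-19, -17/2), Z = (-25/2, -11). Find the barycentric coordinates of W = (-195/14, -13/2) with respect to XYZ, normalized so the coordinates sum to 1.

(1/7, 3/7, 3/7)

Signed area of the reference triangle: [XYZ] = ½·((-3)·(-17/2−(-11)) + (-19)·(-11−13) + (-25/2)·(13−(-17/2))) = ½·(-15/2 + 456 − 1075/4) = 719/8.
[WYZ] = ½·((-195/14)·(-17/2−(-11)) + (-19)·(-11−(-13/2)) + (-25/2)·(-13/2−(-17/2))) = ½·(-975/28 + 171/2 − 25) = 719/56, so the X-coordinate is (719/56)/(719/8) = 1/7.
[XWZ] = ½·((-3)·(-13/2−(-11)) + (-195/14)·(-11−13) + (-25/2)·(13−(-13/2))) = ½·(-27/2 + 2340/7 − 975/4) = 2157/56, so the Y-coordinate is 3/7.
[XYW] = ½·((-3)·(-17/2−(-13/2)) + (-19)·(-13/2−13) + (-195/14)·(13−(-17/2))) = ½·(6 + 741/2 − 8385/28) = 2157/56, so the Z-coordinate is 3/7.
Check: 1/7 + 3/7 + 3/7 = 1.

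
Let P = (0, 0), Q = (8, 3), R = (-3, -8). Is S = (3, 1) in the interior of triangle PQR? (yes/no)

Barycentric coordinates of S: (3/5, 21/55, 1/55).
The three coordinates are positive, positive, positive; a point is interior exactly when all three are positive.

yes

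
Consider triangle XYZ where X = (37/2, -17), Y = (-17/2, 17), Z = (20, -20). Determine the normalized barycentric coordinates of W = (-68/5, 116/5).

Signed area of the reference triangle: [XYZ] = ½·((37/2)·(17−(-20)) + (-17/2)·(-20−(-17)) + 20·(-17−17)) = ½·(1369/2 + 51/2 − 680) = 15.
[WYZ] = ½·((-68/5)·(17−(-20)) + (-17/2)·(-20−(116/5)) + 20·(116/5−17)) = ½·(-2516/5 + 1836/5 + 124) = -6, so the X-coordinate is (-6)/15 = -2/5.
[XWZ] = ½·((37/2)·(116/5−(-20)) + (-68/5)·(-20−(-17)) + 20·(-17−(116/5))) = ½·(3996/5 + 204/5 − 804) = 18, so the Y-coordinate is 6/5.
[XYW] = ½·((37/2)·(17−(116/5)) + (-17/2)·(116/5−(-17)) + (-68/5)·(-17−17)) = ½·(-1147/10 − 3417/10 + 2312/5) = 3, so the Z-coordinate is 1/5.

(-2/5, 6/5, 1/5)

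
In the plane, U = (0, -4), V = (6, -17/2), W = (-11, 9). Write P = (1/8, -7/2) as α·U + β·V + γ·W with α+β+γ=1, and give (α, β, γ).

(5/8, 1/4, 1/8)

Signed area of the reference triangle: [UVW] = ½·(0·(-17/2−9) + 6·(9−(-4)) + (-11)·(-4−(-17/2))) = ½·(0 + 78 − 99/2) = 57/4.
[PVW] = ½·((1/8)·(-17/2−9) + 6·(9−(-7/2)) + (-11)·(-7/2−(-17/2))) = ½·(-35/16 + 75 − 55) = 285/32, so the U-coordinate is (285/32)/(57/4) = 5/8.
[UPW] = ½·(0·(-7/2−9) + (1/8)·(9−(-4)) + (-11)·(-4−(-7/2))) = ½·(0 + 13/8 + 11/2) = 57/16, so the V-coordinate is 1/4.
[UVP] = ½·(0·(-17/2−(-7/2)) + 6·(-7/2−(-4)) + (1/8)·(-4−(-17/2))) = ½·(0 + 3 + 9/16) = 57/32, so the W-coordinate is 1/8.
Check: 5/8 + 1/4 + 1/8 = 1.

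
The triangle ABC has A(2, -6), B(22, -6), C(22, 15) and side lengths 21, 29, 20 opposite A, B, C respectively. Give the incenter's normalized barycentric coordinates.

The incenter has barycentric coordinates proportional to the opposite side lengths: (21 : 29 : 20).
Normalizing by 21+29+20 = 70 gives (3/10, 29/70, 2/7).

(3/10, 29/70, 2/7)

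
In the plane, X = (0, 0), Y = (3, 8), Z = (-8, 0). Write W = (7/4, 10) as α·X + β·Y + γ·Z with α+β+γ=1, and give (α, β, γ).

Signed area of the reference triangle: [XYZ] = ½·(0·(8−0) + 3·(0−0) + (-8)·(0−8)) = ½·(0 + 0 + 64) = 32.
[WYZ] = ½·((7/4)·(8−0) + 3·(0−10) + (-8)·(10−8)) = ½·(14 − 30 − 16) = -16, so the X-coordinate is (-16)/32 = -1/2.
[XWZ] = ½·(0·(10−0) + (7/4)·(0−0) + (-8)·(0−10)) = ½·(0 + 0 + 80) = 40, so the Y-coordinate is 5/4.
[XYW] = ½·(0·(8−10) + 3·(10−0) + (7/4)·(0−8)) = ½·(0 + 30 − 14) = 8, so the Z-coordinate is 1/4.

(-1/2, 5/4, 1/4)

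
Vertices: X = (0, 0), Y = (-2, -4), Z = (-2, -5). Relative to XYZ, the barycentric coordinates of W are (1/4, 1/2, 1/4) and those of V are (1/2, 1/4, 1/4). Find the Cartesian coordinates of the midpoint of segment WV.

Barycentric coordinates of the midpoint are the average: (3/8, 3/8, 1/4).
Converting: (3/8)·X + (3/8)·Y + (1/4)·Z = (-5/4, -11/4).

(-5/4, -11/4)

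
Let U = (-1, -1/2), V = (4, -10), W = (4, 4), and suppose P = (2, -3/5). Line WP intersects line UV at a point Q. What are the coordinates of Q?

Barycentric coordinates of P with respect to UVW: (2/5, 1/5, 2/5).
On side UV the W-coordinate is zero; dropping P's W-weight 2/5 and renormalizing the remaining 2/5 : 1/5 gives weights 2/3, 1/3 on U, V.
Q = (2/3)·(-1, -1/2) + (1/3)·(4, -10) = (2/3, -11/3).

(2/3, -11/3)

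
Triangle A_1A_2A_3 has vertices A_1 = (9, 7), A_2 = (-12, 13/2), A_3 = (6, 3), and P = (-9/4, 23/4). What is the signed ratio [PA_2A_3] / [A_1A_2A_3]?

[A_1A_2A_3] = ½·(9·(13/2−3) + (-12)·(3−7) + 6·(7−(13/2))) = ½·(63/2 + 48 + 3) = 165/4.
[PA_2A_3] = ½·((-9/4)·(13/2−3) + (-12)·(3−(23/4)) + 6·(23/4−(13/2))) = ½·(-63/8 + 33 − 9/2) = 165/16, so the ratio is (165/16)/(165/4) = 1/4.

1/4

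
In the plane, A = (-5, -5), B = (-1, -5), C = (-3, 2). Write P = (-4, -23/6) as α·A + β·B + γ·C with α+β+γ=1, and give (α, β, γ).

(2/3, 1/6, 1/6)

Signed area of the reference triangle: [ABC] = ½·((-5)·(-5−2) + (-1)·(2−(-5)) + (-3)·(-5−(-5))) = ½·(35 − 7 + 0) = 14.
[PBC] = ½·((-4)·(-5−2) + (-1)·(2−(-23/6)) + (-3)·(-23/6−(-5))) = ½·(28 − 35/6 − 7/2) = 28/3, so the A-coordinate is (28/3)/14 = 2/3.
[APC] = ½·((-5)·(-23/6−2) + (-4)·(2−(-5)) + (-3)·(-5−(-23/6))) = ½·(175/6 − 28 + 7/2) = 7/3, so the B-coordinate is 1/6.
[ABP] = ½·((-5)·(-5−(-23/6)) + (-1)·(-23/6−(-5)) + (-4)·(-5−(-5))) = ½·(35/6 − 7/6 + 0) = 7/3, so the C-coordinate is 1/6.
Check: 2/3 + 1/6 + 1/6 = 1.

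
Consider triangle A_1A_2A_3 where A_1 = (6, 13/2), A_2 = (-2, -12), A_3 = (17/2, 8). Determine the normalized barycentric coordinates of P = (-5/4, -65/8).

(3/4, 3/4, -1/2)

Signed area of the reference triangle: [A_1A_2A_3] = ½·(6·(-12−8) + (-2)·(8−(13/2)) + (17/2)·(13/2−(-12))) = ½·(-120 − 3 + 629/4) = 137/8.
[PA_2A_3] = ½·((-5/4)·(-12−8) + (-2)·(8−(-65/8)) + (17/2)·(-65/8−(-12))) = ½·(25 − 129/4 + 527/16) = 411/32, so the A_1-coordinate is (411/32)/(137/8) = 3/4.
[A_1PA_3] = ½·(6·(-65/8−8) + (-5/4)·(8−(13/2)) + (17/2)·(13/2−(-65/8))) = ½·(-387/4 − 15/8 + 1989/16) = 411/32, so the A_2-coordinate is 3/4.
[A_1A_2P] = ½·(6·(-12−(-65/8)) + (-2)·(-65/8−(13/2)) + (-5/4)·(13/2−(-12))) = ½·(-93/4 + 117/4 − 185/8) = -137/16, so the A_3-coordinate is -1/2.
Check: 3/4 + 3/4 − 1/2 = 1.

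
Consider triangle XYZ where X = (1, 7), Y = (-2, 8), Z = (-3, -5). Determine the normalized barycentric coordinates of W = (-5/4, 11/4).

Signed area of the reference triangle: [XYZ] = ½·(1·(8−(-5)) + (-2)·(-5−7) + (-3)·(7−8)) = ½·(13 + 24 + 3) = 20.
[WYZ] = ½·((-5/4)·(8−(-5)) + (-2)·(-5−(11/4)) + (-3)·(11/4−8)) = ½·(-65/4 + 31/2 + 63/4) = 15/2, so the X-coordinate is (15/2)/20 = 3/8.
[XWZ] = ½·(1·(11/4−(-5)) + (-5/4)·(-5−7) + (-3)·(7−(11/4))) = ½·(31/4 + 15 − 51/4) = 5, so the Y-coordinate is 1/4.
[XYW] = ½·(1·(8−(11/4)) + (-2)·(11/4−7) + (-5/4)·(7−8)) = ½·(21/4 + 17/2 + 5/4) = 15/2, so the Z-coordinate is 3/8.

(3/8, 1/4, 3/8)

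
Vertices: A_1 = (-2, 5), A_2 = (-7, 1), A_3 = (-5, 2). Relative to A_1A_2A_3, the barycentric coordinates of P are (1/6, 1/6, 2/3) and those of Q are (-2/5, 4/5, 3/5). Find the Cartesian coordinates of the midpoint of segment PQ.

(-379/60, 7/6)

Barycentric coordinates of the midpoint are the average: (-7/60, 29/60, 19/30).
Converting: (-7/60)·A_1 + (29/60)·A_2 + (19/30)·A_3 = (-379/60, 7/6).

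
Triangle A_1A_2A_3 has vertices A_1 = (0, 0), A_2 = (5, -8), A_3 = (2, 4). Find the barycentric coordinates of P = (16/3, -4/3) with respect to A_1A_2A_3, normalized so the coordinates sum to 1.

Signed area of the reference triangle: [A_1A_2A_3] = ½·(0·(-8−4) + 5·(4−0) + 2·(0−(-8))) = ½·(0 + 20 + 16) = 18.
[PA_2A_3] = ½·((16/3)·(-8−4) + 5·(4−(-4/3)) + 2·(-4/3−(-8))) = ½·(-64 + 80/3 + 40/3) = -12, so the A_1-coordinate is (-12)/18 = -2/3.
[A_1PA_3] = ½·(0·(-4/3−4) + (16/3)·(4−0) + 2·(0−(-4/3))) = ½·(0 + 64/3 + 8/3) = 12, so the A_2-coordinate is 2/3.
[A_1A_2P] = ½·(0·(-8−(-4/3)) + 5·(-4/3−0) + (16/3)·(0−(-8))) = ½·(0 − 20/3 + 128/3) = 18, so the A_3-coordinate is 1.
Check: -2/3 + 2/3 + 1 = 1.

(-2/3, 2/3, 1)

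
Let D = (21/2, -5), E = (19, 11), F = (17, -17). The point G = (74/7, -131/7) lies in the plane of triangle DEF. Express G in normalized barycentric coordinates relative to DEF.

(6/7, -3/7, 4/7)

Signed area of the reference triangle: [DEF] = ½·((21/2)·(11−(-17)) + 19·(-17−(-5)) + 17·(-5−11)) = ½·(294 − 228 − 272) = -103.
[GEF] = ½·((74/7)·(11−(-17)) + 19·(-17−(-131/7)) + 17·(-131/7−11)) = ½·(296 + 228/7 − 3536/7) = -618/7, so the D-coordinate is (-618/7)/(-103) = 6/7.
[DGF] = ½·((21/2)·(-131/7−(-17)) + (74/7)·(-17−(-5)) + 17·(-5−(-131/7))) = ½·(-18 − 888/7 + 1632/7) = 309/7, so the E-coordinate is -3/7.
[DEG] = ½·((21/2)·(11−(-131/7)) + 19·(-131/7−(-5)) + (74/7)·(-5−11)) = ½·(312 − 1824/7 − 1184/7) = -412/7, so the F-coordinate is 4/7.
Check: 6/7 − 3/7 + 4/7 = 1.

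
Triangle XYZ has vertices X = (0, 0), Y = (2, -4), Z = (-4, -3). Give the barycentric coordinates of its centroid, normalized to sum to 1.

(1/3, 1/3, 1/3)

The centroid is the average of the vertices, so each weight is 1/3.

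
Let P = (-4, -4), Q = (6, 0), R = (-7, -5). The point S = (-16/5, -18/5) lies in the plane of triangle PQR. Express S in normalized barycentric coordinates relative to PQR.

(2/5, 1/5, 2/5)

Signed area of the reference triangle: [PQR] = ½·((-4)·(0−(-5)) + 6·(-5−(-4)) + (-7)·(-4−0)) = ½·(-20 − 6 + 28) = 1.
[SQR] = ½·((-16/5)·(0−(-5)) + 6·(-5−(-18/5)) + (-7)·(-18/5−0)) = ½·(-16 − 42/5 + 126/5) = 2/5, so the P-coordinate is (2/5)/1 = 2/5.
[PSR] = ½·((-4)·(-18/5−(-5)) + (-16/5)·(-5−(-4)) + (-7)·(-4−(-18/5))) = ½·(-28/5 + 16/5 + 14/5) = 1/5, so the Q-coordinate is 1/5.
[PQS] = ½·((-4)·(0−(-18/5)) + 6·(-18/5−(-4)) + (-16/5)·(-4−0)) = ½·(-72/5 + 12/5 + 64/5) = 2/5, so the R-coordinate is 2/5.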